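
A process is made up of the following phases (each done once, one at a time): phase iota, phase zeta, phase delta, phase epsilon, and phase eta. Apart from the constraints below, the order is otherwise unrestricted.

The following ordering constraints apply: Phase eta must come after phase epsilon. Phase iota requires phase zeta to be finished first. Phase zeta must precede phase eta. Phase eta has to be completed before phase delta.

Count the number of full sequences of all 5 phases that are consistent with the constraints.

7

The phases with no prerequisites are phase zeta, phase epsilon; any of them can be placed first.
Counting all ways to extend the partial order to a total order gives 7.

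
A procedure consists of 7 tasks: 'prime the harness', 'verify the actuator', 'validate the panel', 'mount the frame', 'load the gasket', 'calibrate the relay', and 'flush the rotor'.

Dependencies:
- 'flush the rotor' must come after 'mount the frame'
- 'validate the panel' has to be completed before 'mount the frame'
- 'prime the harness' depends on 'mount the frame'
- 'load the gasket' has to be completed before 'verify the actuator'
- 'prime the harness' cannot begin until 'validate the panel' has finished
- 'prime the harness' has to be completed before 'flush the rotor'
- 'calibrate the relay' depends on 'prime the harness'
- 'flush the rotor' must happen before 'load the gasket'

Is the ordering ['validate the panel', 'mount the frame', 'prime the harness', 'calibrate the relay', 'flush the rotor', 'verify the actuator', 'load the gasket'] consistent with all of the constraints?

Here 'load the gasket' comes after 'verify the actuator'.
Since 'load the gasket' is required before 'verify the actuator', the ordering is invalid.

No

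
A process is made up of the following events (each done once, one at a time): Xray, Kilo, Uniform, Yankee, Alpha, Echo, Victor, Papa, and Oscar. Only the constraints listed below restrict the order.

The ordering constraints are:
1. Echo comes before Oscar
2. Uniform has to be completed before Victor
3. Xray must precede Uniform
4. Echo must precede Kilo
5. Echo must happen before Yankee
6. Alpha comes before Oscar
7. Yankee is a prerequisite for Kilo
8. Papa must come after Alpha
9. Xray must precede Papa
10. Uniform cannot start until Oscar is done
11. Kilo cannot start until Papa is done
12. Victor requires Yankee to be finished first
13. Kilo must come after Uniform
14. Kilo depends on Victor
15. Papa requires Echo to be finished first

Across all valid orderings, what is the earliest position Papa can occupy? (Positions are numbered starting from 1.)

4

Every event that must precede Papa has to come before it. Tracing all chains that end at Papa, those events are: Xray, Alpha, Echo — 3 in total.
With 3 mandatory predecessors, the earliest Papa can sit is position 3+1 = 4, and placing just those 3 first achieves it.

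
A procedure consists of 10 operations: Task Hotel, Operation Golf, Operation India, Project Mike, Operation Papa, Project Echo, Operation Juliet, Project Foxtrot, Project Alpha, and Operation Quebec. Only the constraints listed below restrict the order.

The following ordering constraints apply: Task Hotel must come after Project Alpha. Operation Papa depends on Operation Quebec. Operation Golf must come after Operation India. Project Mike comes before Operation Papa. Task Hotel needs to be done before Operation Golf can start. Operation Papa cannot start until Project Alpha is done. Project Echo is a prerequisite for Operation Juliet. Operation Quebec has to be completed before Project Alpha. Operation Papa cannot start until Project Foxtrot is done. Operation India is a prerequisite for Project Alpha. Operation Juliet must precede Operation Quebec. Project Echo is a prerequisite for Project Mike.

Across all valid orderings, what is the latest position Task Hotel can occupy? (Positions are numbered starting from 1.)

The only operation forced after Task Hotel (directly or by a chain) is Operation Golf.
With 1 mandatory successor out of 10 operations total, the latest slot for Task Hotel is 10−1 = 9, and it's reachable by doing all non-successors before Task Hotel.

9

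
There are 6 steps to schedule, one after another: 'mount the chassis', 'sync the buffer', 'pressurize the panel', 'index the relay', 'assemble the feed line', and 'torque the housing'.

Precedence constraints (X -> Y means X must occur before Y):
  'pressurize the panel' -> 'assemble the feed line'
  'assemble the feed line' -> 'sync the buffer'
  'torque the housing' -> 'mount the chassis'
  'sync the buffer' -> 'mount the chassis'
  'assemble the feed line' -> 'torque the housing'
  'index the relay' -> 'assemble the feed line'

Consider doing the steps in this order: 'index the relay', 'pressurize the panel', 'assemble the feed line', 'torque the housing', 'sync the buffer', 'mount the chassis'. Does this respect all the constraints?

Checking each listed constraint against this order: for instance, 'index the relay' is in position 1 and 'assemble the feed line' in position 3, so that constraint holds — and the remaining constraints check out the same way.

Yes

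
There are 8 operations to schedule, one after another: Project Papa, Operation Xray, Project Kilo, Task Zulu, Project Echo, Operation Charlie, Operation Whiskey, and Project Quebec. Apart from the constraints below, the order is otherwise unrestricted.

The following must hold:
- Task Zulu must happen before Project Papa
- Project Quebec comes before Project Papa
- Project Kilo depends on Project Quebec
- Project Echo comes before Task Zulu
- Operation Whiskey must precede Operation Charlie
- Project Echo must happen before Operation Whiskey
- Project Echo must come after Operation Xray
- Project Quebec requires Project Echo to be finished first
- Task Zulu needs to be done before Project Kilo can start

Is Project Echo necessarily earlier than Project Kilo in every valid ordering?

Following the dependencies: Project Echo → Task Zulu → Project Kilo.
So Project Echo must precede Project Kilo in any valid ordering.

Yes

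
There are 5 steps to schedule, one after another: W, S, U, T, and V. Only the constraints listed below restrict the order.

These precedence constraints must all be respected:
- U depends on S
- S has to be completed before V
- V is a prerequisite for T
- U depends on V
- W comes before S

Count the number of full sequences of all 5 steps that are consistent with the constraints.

W is the only step with nothing required before it, so every ordering starts there.
Counting all ways to extend the partial order to a total order gives 2.

2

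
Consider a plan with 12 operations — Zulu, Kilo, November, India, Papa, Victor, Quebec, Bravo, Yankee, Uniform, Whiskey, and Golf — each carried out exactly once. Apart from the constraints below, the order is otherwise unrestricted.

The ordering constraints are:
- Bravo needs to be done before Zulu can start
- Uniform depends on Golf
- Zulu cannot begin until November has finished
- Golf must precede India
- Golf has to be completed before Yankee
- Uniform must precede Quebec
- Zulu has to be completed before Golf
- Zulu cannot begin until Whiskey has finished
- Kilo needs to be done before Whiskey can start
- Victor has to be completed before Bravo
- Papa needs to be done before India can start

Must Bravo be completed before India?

Following the dependencies: Bravo → Zulu → Golf → India.
Hence Bravo necessarily comes before India.

Yes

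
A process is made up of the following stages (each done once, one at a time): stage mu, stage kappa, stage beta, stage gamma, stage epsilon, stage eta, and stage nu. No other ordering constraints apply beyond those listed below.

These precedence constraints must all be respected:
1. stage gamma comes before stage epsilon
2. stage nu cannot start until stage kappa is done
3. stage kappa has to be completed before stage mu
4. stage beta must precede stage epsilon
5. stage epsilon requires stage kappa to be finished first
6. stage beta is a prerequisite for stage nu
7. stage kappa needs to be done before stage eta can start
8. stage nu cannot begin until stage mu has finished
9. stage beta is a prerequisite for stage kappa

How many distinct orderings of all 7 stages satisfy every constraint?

2 stages have no prerequisites (stage beta, stage gamma), so any of them could come first.
Counting all ways to extend the partial order to a total order gives 54.

54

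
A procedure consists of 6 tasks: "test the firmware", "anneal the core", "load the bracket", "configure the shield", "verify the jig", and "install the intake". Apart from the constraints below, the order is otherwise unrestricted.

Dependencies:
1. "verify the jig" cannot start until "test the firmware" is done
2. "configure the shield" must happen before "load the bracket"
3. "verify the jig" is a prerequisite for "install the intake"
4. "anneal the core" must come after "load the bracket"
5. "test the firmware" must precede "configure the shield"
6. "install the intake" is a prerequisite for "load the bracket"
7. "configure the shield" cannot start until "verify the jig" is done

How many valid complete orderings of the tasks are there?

2

Only "test the firmware" has no prerequisites, so it must go first.
Systematically extending each partial ordering one task at a time and counting, there are 2 complete orderings.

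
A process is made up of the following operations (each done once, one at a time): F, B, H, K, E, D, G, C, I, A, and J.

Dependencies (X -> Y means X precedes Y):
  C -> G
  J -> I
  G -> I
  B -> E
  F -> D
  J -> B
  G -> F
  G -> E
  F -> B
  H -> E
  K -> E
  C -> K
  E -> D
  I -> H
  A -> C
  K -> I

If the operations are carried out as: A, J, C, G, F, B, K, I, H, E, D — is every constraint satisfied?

Every stated constraint is respected: J sits at position 2, ahead of I at position 8, and each of the other listed pairs likewise has the predecessor earlier in the sequence.

Yes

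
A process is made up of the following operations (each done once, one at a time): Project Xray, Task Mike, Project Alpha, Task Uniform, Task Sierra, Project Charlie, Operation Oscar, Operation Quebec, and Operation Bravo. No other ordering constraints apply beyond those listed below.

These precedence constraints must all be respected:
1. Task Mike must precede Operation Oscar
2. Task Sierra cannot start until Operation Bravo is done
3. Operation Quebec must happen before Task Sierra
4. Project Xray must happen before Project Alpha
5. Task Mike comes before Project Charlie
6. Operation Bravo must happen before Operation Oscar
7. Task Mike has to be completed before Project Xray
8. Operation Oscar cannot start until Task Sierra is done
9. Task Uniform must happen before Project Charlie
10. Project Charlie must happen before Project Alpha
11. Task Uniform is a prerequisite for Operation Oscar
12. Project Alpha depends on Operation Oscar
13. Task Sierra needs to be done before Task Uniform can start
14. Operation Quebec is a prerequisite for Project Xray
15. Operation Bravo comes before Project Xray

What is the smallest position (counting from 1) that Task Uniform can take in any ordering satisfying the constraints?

The operations that are forced before Task Uniform, directly or transitively, are Task Sierra, Operation Quebec, Operation Bravo. That's 3 operations.
With 3 mandatory predecessors, the earliest Task Uniform can sit is position 3+1 = 4, and placing just those 3 first achieves it.

4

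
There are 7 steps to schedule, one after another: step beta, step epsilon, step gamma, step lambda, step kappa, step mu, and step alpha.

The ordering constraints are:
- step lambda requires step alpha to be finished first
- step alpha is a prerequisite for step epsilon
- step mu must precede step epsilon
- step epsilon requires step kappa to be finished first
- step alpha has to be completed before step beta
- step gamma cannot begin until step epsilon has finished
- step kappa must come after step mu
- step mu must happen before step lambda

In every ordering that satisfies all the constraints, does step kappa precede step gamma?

There is a constraint chain step kappa → step epsilon → step gamma.
That forces step kappa before step gamma in every valid schedule.

Yes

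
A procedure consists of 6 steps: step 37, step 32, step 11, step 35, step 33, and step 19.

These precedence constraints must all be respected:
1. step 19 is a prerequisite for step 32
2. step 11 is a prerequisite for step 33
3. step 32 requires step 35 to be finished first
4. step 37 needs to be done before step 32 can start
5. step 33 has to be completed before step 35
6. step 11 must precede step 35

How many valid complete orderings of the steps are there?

20

3 steps have no prerequisites (step 37, step 11, step 19), so any of them could come first.
Counting all ways to extend the partial order to a total order gives 20.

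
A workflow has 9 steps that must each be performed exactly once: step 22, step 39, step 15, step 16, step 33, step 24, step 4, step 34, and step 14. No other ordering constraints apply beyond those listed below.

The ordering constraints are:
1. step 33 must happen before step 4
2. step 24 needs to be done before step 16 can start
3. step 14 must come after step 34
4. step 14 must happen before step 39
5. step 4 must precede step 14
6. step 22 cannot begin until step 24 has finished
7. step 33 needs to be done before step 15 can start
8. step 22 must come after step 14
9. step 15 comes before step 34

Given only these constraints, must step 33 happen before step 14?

Yes

There is a constraint chain step 33 → step 4 → step 14.
That forces step 33 before step 14 in every valid schedule.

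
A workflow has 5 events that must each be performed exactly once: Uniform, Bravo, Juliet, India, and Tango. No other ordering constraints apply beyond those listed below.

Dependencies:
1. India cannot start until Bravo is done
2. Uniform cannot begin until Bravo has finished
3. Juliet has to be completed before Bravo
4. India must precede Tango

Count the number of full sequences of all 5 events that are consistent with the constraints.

3

Juliet is the only event with nothing required before it, so every ordering starts there.
Counting all ways to extend the partial order to a total order gives 3.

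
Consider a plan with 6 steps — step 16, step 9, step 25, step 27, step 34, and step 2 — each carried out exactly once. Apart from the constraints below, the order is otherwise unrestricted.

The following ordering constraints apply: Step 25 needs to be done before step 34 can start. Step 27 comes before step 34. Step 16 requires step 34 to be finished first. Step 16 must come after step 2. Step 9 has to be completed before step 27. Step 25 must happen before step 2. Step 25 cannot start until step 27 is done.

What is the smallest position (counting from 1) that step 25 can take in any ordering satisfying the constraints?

Working backwards through the constraints from step 25, its full set of required predecessors is step 9, step 27 — 2 of them.
With 2 mandatory predecessors, the earliest step 25 can sit is position 2+1 = 3, and placing just those 2 first achieves it.

3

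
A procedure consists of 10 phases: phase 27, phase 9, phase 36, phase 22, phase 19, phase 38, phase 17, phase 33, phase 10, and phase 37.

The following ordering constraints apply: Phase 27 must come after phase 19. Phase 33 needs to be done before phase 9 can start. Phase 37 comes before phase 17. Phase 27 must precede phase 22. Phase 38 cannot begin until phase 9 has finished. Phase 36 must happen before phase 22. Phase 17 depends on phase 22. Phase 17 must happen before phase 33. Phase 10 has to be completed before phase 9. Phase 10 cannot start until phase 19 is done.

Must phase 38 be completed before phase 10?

No

There is a chain phase 10 → phase 9 → phase 38, which puts phase 10 before phase 38.
So phase 38 never precedes phase 10.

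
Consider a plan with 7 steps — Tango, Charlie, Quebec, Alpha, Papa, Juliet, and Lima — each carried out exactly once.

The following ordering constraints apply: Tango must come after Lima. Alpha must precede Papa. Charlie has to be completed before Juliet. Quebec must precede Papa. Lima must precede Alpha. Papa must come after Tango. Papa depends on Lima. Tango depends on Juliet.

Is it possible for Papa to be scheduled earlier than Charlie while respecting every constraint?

The constraints give a chain Charlie → Juliet → Tango → Papa, which forces Charlie before Papa.
So no valid ordering can have Papa before Charlie.

No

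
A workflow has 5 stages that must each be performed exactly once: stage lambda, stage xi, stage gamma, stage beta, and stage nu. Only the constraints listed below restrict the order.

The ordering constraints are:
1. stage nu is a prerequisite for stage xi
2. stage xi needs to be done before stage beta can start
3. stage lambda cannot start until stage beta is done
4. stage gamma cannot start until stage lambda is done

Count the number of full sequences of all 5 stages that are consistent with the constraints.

Stage nu is the only stage with nothing required before it, so every ordering starts there.
Every stage is then forced in turn, so only 1 complete ordering is consistent with the constraints.

1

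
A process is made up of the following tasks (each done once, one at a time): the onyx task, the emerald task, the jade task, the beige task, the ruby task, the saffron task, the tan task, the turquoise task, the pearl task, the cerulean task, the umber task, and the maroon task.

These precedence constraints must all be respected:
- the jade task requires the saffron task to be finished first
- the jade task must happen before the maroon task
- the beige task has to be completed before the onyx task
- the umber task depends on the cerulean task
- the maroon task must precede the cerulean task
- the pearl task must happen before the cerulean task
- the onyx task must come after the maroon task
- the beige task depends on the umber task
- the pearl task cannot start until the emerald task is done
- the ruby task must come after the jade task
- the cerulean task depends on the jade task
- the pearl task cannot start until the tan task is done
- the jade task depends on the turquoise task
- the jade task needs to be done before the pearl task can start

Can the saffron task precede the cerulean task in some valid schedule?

Yes

Every valid ordering already has the saffron task before the cerulean task (the constraints require it), so in particular at least one does.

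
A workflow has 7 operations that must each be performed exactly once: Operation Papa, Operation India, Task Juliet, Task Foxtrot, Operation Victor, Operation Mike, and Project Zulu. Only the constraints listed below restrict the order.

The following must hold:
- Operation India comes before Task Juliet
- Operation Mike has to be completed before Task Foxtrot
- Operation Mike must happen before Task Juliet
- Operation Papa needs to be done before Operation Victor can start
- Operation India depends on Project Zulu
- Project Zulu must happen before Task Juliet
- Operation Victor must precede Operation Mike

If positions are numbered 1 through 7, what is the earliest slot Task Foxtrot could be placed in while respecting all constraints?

The operations that are forced before Task Foxtrot, directly or transitively, are Operation Papa, Operation Victor, Operation Mike. That's 3 operations.
So at minimum 3 operations come before Task Foxtrot, putting Task Foxtrot no earlier than position 4. That position is achievable by scheduling exactly those predecessors first.

4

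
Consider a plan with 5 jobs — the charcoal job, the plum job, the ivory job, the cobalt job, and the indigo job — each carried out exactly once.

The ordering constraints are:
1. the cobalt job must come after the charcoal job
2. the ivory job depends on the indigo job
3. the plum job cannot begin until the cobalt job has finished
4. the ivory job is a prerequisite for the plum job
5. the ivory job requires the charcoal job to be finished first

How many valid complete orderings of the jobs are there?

The jobs with no prerequisites are the charcoal job, the indigo job; any of them can be placed first.
Enumerating by repeatedly choosing an available job (one whose prerequisites are all placed) gives 5 distinct complete orderings.

5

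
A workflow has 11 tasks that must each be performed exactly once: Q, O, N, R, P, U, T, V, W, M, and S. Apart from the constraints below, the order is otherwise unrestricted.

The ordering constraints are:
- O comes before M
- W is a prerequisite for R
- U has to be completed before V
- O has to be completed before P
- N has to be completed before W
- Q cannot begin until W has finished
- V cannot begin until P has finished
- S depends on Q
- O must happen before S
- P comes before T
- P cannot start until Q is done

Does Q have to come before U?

Q and U are not related by any chain of constraints.
A valid ordering placing U before Q exists, so the answer is no.

No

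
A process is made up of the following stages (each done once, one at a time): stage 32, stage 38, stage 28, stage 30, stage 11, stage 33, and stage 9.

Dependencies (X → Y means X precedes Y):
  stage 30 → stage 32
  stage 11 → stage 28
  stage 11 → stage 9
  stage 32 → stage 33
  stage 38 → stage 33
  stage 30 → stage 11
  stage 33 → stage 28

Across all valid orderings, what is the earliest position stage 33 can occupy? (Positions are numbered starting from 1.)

The stages that are forced before stage 33, directly or transitively, are stage 32, stage 38, stage 30. That's 3 stages.
So at minimum 3 stages come before stage 33, putting stage 33 no earlier than position 4. That position is achievable by scheduling exactly those predecessors first.

4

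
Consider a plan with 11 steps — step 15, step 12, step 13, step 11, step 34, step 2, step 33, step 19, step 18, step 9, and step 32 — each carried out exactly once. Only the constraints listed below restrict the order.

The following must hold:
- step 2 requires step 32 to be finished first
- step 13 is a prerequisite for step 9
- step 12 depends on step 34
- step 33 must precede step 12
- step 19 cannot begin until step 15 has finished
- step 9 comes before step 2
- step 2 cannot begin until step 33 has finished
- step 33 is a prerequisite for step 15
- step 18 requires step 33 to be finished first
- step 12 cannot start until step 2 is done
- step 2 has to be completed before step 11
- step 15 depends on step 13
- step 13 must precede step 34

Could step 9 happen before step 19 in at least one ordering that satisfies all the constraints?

Nothing in the constraints forces step 19 before step 9 — there is no chain from step 19 to step 9.
So a valid ordering placing step 9 earlier than step 19 exists.

Yes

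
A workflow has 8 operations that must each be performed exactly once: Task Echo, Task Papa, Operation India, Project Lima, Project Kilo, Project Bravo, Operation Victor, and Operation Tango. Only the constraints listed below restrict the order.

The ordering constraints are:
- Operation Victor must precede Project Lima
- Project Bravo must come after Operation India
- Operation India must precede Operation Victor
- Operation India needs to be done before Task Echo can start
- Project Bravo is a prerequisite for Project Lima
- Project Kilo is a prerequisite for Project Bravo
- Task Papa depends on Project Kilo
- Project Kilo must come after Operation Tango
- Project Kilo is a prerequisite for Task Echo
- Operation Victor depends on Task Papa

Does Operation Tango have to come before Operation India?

No

Operation Tango and Operation India are not related by any chain of constraints.
A valid ordering placing Operation India before Operation Tango exists, so the answer is no.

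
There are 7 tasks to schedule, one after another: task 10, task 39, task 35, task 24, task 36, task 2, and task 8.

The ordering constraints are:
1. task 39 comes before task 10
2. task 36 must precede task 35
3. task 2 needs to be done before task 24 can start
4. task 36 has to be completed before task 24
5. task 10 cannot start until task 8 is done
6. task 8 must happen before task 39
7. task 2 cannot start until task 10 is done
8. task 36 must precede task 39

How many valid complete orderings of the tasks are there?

2 tasks have no prerequisites (task 36, task 8), so any of them could come first.
Systematically extending each partial ordering one task at a time and counting, there are 11 complete orderings.

11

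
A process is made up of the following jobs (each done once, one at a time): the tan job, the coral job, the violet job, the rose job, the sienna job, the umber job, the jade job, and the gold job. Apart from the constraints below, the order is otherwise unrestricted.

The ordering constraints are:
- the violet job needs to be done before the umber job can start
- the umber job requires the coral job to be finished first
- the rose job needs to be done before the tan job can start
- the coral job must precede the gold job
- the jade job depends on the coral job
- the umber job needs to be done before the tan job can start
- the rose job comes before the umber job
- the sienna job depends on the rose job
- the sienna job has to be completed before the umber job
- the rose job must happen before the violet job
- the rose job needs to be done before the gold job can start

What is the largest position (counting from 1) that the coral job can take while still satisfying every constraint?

4

The jobs that are forced after the coral job, directly or by a chain of constraints, are the tan job, the umber job, the jade job, the gold job. That's 4 jobs.
With 4 mandatory successors out of 8 jobs total, the latest slot for the coral job is 8−4 = 4, and it's reachable by doing all non-successors before the coral job.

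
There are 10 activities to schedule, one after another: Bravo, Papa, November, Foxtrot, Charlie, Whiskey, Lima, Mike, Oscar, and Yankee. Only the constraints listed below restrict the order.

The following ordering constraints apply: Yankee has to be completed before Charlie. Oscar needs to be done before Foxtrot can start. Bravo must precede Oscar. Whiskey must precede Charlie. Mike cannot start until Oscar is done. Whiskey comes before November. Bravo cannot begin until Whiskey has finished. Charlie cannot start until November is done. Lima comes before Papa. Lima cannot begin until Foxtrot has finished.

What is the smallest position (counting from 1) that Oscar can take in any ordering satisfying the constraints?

3

Working backwards through the constraints from Oscar, its full set of required predecessors is Bravo, Whiskey — 2 of them.
So at minimum 2 activities come before Oscar, putting Oscar no earlier than position 3. That position is achievable by scheduling exactly those predecessors first.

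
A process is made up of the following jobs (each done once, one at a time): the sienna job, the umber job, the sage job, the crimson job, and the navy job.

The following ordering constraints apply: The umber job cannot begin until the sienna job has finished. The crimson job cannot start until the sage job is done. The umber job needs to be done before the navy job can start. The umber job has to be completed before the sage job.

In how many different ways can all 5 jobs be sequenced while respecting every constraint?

3

The sienna job is the only job with nothing required before it, so every ordering starts there.
Systematically extending each partial ordering one job at a time and counting, there are 3 complete orderings.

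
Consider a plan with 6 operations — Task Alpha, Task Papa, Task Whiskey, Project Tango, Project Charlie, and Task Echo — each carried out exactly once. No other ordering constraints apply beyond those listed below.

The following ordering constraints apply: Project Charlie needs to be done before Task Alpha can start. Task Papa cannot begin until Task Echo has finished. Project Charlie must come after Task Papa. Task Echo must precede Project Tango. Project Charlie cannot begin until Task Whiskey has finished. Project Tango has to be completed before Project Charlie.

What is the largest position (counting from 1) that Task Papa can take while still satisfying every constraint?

The operations that are forced after Task Papa, directly or by a chain of constraints, are Task Alpha, Project Charlie. That's 2 operations.
With 2 mandatory successors out of 6 operations total, the latest slot for Task Papa is 6−2 = 4, and it's reachable by doing all non-successors before Task Papa.

4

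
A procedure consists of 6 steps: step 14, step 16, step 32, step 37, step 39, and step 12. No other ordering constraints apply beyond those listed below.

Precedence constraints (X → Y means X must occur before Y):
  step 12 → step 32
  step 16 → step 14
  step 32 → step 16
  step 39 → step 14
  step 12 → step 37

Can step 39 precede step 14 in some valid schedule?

Step 39 is actually forced before step 14 by the constraints, so certainly some valid ordering has step 39 first.

Yes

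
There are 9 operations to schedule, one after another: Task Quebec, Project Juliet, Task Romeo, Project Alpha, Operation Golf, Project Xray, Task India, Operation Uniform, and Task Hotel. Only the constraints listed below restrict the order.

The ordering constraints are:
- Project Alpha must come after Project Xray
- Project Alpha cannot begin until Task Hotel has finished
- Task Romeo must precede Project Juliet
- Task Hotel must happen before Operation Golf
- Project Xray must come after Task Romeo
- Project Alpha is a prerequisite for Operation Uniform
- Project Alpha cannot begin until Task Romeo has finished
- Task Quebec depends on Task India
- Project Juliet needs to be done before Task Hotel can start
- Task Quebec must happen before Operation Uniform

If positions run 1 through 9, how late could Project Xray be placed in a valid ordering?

7

The operations that are forced after Project Xray, directly or by a chain of constraints, are Project Alpha, Operation Uniform. That's 2 operations.
With 2 mandatory successors out of 9 operations total, the latest slot for Project Xray is 9−2 = 7, and it's reachable by doing all non-successors before Project Xray.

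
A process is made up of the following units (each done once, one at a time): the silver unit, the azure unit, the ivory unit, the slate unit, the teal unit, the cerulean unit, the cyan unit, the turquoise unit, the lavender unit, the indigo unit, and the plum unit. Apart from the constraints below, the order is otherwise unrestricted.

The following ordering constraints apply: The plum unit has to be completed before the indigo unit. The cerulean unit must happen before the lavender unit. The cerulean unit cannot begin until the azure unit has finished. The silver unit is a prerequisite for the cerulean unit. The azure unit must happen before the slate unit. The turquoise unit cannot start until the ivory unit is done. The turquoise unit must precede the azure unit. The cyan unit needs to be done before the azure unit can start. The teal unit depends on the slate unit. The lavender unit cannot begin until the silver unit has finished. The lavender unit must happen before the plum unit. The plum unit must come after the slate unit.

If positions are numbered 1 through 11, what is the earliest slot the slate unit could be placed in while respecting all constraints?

5

Every unit that must precede the slate unit has to come before it. Tracing all chains that end at the slate unit, those units are: the azure unit, the ivory unit, the cyan unit, the turquoise unit — 4 in total.
With 4 mandatory predecessors, the earliest the slate unit can sit is position 4+1 = 5, and placing just those 4 first achieves it.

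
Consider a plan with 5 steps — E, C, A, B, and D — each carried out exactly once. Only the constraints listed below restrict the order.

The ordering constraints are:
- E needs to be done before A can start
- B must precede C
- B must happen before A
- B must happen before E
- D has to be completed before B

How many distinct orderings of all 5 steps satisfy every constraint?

3

Only D has no prerequisites, so it must go first.
Counting all ways to extend the partial order to a total order gives 3.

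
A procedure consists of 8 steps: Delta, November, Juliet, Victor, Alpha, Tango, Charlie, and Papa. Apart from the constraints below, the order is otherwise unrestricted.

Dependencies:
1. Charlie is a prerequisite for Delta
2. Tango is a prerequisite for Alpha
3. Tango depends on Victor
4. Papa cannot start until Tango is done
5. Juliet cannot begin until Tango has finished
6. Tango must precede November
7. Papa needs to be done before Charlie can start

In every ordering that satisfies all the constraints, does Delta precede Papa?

No

In fact the dependencies run the other way: Papa → Charlie → Delta.
So Delta does not have to come before Papa — it cannot.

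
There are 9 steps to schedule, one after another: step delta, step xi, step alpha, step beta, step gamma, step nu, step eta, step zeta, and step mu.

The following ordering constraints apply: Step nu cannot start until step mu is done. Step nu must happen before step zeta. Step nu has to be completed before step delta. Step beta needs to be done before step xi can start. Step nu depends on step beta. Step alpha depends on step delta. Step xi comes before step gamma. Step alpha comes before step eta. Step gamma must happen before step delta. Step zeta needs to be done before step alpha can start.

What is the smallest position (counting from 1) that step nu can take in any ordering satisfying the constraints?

Every step that must precede step nu has to come before it. Tracing all chains that end at step nu, those steps are: step beta, step mu — 2 in total.
With 2 mandatory predecessors, the earliest step nu can sit is position 2+1 = 3, and placing just those 2 first achieves it.

3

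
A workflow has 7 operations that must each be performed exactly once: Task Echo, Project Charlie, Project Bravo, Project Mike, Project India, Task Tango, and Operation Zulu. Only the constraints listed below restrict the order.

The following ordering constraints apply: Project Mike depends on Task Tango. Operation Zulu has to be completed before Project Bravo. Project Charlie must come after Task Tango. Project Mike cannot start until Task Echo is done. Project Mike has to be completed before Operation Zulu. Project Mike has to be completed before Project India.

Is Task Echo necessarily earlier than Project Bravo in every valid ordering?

Tracing the constraints gives a chain: Task Echo → Project Mike → Operation Zulu → Project Bravo.
Hence Task Echo necessarily comes before Project Bravo.

Yes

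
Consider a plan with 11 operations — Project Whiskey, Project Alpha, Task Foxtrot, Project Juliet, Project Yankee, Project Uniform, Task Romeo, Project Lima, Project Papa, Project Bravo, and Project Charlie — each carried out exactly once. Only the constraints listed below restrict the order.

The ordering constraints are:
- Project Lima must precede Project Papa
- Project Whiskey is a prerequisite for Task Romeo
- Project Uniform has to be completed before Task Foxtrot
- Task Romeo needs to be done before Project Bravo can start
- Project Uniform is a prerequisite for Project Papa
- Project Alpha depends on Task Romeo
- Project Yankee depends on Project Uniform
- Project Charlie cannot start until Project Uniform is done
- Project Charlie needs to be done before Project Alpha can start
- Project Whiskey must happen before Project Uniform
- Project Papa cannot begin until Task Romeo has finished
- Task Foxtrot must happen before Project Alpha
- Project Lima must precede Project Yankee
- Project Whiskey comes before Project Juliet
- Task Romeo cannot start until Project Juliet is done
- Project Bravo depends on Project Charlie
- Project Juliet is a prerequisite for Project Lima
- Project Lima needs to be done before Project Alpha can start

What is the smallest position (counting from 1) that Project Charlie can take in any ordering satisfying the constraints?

3

Working backwards through the constraints from Project Charlie, its full set of required predecessors is Project Whiskey, Project Uniform — 2 of them.
So at minimum 2 operations come before Project Charlie, putting Project Charlie no earlier than position 3. That position is achievable by scheduling exactly those predecessors first.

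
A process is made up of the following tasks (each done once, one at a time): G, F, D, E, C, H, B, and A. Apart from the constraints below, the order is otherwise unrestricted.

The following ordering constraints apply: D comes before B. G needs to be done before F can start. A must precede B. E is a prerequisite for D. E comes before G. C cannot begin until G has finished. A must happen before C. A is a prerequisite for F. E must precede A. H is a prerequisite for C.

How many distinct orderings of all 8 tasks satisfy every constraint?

2 tasks have no prerequisites (E, H), so any of them could come first.
Enumerating by repeatedly choosing an available task (one whose prerequisites are all placed) gives 302 distinct complete orderings.

302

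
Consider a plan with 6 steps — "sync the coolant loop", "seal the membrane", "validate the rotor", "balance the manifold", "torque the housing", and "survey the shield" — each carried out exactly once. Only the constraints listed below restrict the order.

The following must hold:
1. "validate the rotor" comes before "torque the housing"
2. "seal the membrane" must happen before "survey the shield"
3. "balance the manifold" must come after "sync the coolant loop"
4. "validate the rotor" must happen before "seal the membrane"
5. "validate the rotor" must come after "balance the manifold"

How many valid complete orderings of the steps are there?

3

"sync the coolant loop" is the only step with nothing required before it, so every ordering starts there.
Counting all ways to extend the partial order to a total order gives 3.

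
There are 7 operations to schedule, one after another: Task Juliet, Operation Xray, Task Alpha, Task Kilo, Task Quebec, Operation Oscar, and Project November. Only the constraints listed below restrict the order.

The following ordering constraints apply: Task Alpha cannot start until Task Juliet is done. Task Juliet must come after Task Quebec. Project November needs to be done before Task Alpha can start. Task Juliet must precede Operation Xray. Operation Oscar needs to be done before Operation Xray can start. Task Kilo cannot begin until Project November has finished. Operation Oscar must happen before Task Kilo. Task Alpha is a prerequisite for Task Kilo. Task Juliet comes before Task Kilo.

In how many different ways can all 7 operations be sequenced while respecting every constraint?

3 operations have no prerequisites (Task Quebec, Operation Oscar, Project November), so any of them could come first.
Systematically extending each partial ordering one operation at a time and counting, there are 45 complete orderings.

45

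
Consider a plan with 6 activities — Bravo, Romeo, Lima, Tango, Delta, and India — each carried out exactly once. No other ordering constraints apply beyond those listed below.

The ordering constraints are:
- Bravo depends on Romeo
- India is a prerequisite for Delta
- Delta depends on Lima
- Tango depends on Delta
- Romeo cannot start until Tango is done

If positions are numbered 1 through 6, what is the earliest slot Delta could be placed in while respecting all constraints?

3

The activities that are forced before Delta, directly or transitively, are Lima, India. That's 2 activities.
So at minimum 2 activities come before Delta, putting Delta no earlier than position 3. That position is achievable by scheduling exactly those predecessors first.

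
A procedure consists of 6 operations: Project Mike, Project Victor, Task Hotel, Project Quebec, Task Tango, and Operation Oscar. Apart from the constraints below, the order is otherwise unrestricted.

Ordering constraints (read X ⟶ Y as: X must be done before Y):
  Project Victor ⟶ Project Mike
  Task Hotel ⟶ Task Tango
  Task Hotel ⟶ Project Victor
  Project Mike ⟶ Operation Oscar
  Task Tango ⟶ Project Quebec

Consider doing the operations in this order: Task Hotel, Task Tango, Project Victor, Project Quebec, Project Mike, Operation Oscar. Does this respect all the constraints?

Yes

Checking each listed constraint against this order: for instance, Task Hotel is in position 1 and Project Victor in position 3, so that constraint holds — and the remaining constraints check out the same way.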